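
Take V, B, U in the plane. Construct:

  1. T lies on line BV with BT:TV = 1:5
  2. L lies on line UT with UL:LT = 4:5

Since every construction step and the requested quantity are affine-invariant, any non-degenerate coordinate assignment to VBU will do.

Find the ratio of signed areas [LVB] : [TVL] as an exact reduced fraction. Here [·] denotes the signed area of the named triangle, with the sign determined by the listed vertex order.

Set V = (0, 0), B = (1, 0), U = (0, 1); any affine frame gives the same invariant.
1. T lies on line BV with BT:TV = 1:5 ⇒ T = (5/6, 0)
2. L lies on line UT with UL:LT = 4:5 ⇒ L = (10/27, 5/9)
2·[LVB] = 5/9, 2·[TVL] = -25/54
[LVB]:[TVL] = 5/9:-25/54 = -6/5

[LVB]:[TVL] = -6/5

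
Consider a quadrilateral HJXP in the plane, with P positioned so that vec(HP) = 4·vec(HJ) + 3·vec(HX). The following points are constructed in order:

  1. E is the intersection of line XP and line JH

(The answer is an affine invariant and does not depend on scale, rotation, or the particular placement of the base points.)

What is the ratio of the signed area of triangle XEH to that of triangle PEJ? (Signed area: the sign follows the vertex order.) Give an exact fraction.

Choose coordinates H = (0, 0), J = (1, 0), X = (0, 1), P = (4, 3).
1. E is the intersection of line XP and line JH ⇒ E = (-2, 0)
2·[XEH] = 2, 2·[PEJ] = 9
[XEH]:[PEJ] = 2:9 = 2/9

[XEH]:[PEJ] = 2/9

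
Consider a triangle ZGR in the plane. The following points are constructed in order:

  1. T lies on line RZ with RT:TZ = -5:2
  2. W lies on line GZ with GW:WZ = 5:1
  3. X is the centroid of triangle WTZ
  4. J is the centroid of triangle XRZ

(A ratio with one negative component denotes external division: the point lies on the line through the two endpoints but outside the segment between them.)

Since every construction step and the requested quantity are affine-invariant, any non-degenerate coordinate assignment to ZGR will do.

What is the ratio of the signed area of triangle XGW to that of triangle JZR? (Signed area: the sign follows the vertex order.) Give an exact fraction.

[XGW]:[JZR] = -10

Set Z = (0, 0), G = (1, 0), R = (0, 1); any affine frame gives the same invariant.
1. T lies on line RZ with RT:TZ = -5:2 ⇒ T = (0, -2/3)
2. W lies on line GZ with GW:WZ = 5:1 ⇒ W = (1/6, 0)
3. X is the centroid of triangle WTZ ⇒ X = (1/18, -2/9)
4. J is the centroid of triangle XRZ ⇒ J = (1/54, 7/27)
2·[XGW] = 5/27, 2·[JZR] = -1/54
[XGW]:[JZR] = 5/27:-1/54 = -10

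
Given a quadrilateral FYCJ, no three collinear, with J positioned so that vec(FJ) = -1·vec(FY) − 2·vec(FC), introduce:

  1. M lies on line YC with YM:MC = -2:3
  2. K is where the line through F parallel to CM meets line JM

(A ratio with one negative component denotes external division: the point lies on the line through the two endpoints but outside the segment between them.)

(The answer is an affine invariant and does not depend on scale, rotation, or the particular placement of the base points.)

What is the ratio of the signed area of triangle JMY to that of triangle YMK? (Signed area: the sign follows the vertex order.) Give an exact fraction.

Assign F = (0, 0), Y = (1, 0), C = (0, 1), J = (-1, -2) — the answer is frame-independent, so this choice is without loss of generality.
1. M lies on line YC with YM:MC = -2:3 ⇒ M = (3, -2)
2. K is where the line through F parallel to CM meets line JM ⇒ K = (2, -2)
2·[JMY] = 8, 2·[YMK] = -2
[JMY]:[YMK] = 8:-2 = -4

[JMY]:[YMK] = -4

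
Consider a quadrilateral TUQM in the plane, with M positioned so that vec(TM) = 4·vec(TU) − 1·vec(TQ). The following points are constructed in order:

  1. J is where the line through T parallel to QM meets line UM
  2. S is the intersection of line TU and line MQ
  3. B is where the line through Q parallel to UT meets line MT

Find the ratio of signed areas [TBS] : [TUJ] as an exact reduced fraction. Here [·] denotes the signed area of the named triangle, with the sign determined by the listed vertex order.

[TBS]:[TUJ] = -2

Work in coordinates with T = (0, 0), U = (1, 0), Q = (0, 1), M = (4, -1).
1. J is where the line through T parallel to QM meets line UM ⇒ J = (-2, 1)
2. S is the intersection of line TU and line MQ ⇒ S = (2, 0)
3. B is where the line through Q parallel to UT meets line MT ⇒ B = (-4, 1)
2·[TBS] = -2, 2·[TUJ] = 1
[TBS]:[TUJ] = -2:1 = -2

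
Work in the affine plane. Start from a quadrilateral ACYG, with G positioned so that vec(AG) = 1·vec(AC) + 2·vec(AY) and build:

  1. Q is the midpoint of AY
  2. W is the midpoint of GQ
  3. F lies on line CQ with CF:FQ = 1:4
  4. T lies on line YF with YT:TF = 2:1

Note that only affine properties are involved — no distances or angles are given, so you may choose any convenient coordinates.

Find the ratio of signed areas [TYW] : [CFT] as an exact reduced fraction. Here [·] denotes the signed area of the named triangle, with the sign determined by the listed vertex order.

Assign A = (0, 0), C = (1, 0), Y = (0, 1), G = (1, 2) — the answer is frame-independent, so this choice is without loss of generality.
1. Q is the midpoint of AY ⇒ Q = (0, 1/2)
2. W is the midpoint of GQ ⇒ W = (1/2, 5/4)
3. F lies on line CQ with CF:FQ = 1:4 ⇒ F = (4/5, 1/10)
4. T lies on line YF with YT:TF = 2:1 ⇒ T = (8/15, 2/5)
2·[TYW] = -13/30, 2·[CFT] = -1/30
[TYW]:[CFT] = -13/30:-1/30 = 13

[TYW]:[CFT] = 13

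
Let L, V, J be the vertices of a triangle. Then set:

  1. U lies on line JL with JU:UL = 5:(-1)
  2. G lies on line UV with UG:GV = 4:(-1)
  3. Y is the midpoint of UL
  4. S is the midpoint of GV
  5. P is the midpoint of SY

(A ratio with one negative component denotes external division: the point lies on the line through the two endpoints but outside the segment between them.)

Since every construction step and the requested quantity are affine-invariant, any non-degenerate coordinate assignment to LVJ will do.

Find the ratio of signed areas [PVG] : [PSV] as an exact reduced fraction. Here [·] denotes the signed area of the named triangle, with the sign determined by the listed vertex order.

[PVG]:[PSV] = -2

Work in coordinates with L = (0, 0), V = (1, 0), J = (0, 1).
1. U lies on line JL with JU:UL = 5:(-1) ⇒ U = (0, -1/4)
2. G lies on line UV with UG:GV = 4:(-1) ⇒ G = (4/3, 1/12)
3. Y is the midpoint of UL ⇒ Y = (0, -1/8)
4. S is the midpoint of GV ⇒ S = (7/6, 1/24)
5. P is the midpoint of SY ⇒ P = (7/12, -1/24)
2·[PVG] = 1/48, 2·[PSV] = -1/96
[PVG]:[PSV] = 1/48:-1/96 = -2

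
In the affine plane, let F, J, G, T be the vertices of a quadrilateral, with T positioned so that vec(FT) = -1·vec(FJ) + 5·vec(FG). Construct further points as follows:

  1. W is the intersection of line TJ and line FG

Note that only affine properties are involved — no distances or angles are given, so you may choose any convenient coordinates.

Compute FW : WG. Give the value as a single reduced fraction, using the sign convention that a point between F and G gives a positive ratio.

FW:WG = -5/3

Choose coordinates F = (0, 0), J = (1, 0), G = (0, 1), T = (-1, 5).
1. W is the intersection of line TJ and line FG ⇒ W = (0, 5/2)
W = F + t·(G−F) with t = 5/2, so FW:WG = t:(1−t) = 5/2:-3/2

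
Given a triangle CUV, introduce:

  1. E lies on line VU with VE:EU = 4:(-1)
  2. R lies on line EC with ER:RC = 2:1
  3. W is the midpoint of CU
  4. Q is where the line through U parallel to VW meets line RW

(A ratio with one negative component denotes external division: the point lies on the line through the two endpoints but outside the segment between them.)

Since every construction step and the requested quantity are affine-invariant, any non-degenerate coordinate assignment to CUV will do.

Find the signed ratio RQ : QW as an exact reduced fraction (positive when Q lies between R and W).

RQ:QW = -11/9

Set C = (0, 0), U = (1, 0), V = (0, 1); any affine frame gives the same invariant.
1. E lies on line VU with VE:EU = 4:(-1) ⇒ E = (4/3, -1/3)
2. R lies on line EC with ER:RC = 2:1 ⇒ R = (4/9, -1/9)
3. W is the midpoint of CU ⇒ W = (1/2, 0)
4. Q is where the line through U parallel to VW meets line RW ⇒ Q = (3/4, 1/2)
Q = R + t·(W−R) with t = 11/2, so RQ:QW = t:(1−t) = 11/2:-9/2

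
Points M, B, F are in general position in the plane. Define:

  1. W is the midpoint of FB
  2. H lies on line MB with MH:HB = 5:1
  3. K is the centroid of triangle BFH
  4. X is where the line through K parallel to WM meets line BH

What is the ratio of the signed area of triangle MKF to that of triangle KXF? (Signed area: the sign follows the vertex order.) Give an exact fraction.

Set M = (0, 0), B = (1, 0), F = (0, 1); any affine frame gives the same invariant.
1. W is the midpoint of FB ⇒ W = (1/2, 1/2)
2. H lies on line MB with MH:HB = 5:1 ⇒ H = (5/6, 0)
3. K is the centroid of triangle BFH ⇒ K = (11/18, 1/3)
4. X is where the line through K parallel to WM meets line BH ⇒ X = (5/18, 0)
2·[MKF] = 11/18, 2·[KXF] = -23/54
[MKF]:[KXF] = 11/18:-23/54 = -33/23

[MKF]:[KXF] = -33/23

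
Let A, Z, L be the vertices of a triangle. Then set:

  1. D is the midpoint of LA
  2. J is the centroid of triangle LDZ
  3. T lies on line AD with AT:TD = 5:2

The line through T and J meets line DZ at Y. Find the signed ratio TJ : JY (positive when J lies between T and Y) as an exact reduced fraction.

TJ:JY = -13/7

Work in coordinates with A = (0, 0), Z = (1, 0), L = (0, 1).
1. D is the midpoint of LA ⇒ D = (0, 1/2)
2. J is the centroid of triangle LDZ ⇒ J = (1/3, 1/2)
3. T lies on line AD with AT:TD = 5:2 ⇒ T = (0, 5/14)
line TJ meets DZ at Y = (2/13, 11/26)
J = T + t·(Y−T) with t = 13/6, so TJ:JY = 13/6:-7/6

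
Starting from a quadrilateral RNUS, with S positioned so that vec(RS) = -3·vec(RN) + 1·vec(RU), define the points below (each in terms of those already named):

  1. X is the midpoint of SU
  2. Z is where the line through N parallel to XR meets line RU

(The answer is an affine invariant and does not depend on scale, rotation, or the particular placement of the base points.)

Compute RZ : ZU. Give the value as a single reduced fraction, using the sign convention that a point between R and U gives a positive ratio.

Assign R = (0, 0), N = (1, 0), U = (0, 1), S = (-3, 1) — the answer is frame-independent, so this choice is without loss of generality.
1. X is the midpoint of SU ⇒ X = (-3/2, 1)
2. Z is where the line through N parallel to XR meets line RU ⇒ Z = (0, 2/3)
Z = R + t·(U−R) with t = 2/3, so RZ:ZU = t:(1−t) = 2/3:1/3

RZ:ZU = 2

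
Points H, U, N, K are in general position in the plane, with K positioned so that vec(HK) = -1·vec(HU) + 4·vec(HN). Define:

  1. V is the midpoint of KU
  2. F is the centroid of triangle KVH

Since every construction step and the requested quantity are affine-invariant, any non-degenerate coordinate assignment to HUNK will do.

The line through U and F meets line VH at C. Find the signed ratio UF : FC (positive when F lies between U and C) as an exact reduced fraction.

UF:FC = -4

Set H = (0, 0), U = (1, 0), N = (0, 1), K = (-1, 4); any affine frame gives the same invariant.
1. V is the midpoint of KU ⇒ V = (0, 2)
2. F is the centroid of triangle KVH ⇒ F = (-1/3, 2)
line UF meets VH at C = (0, 3/2)
F = U + t·(C−U) with t = 4/3, so UF:FC = 4/3:-1/3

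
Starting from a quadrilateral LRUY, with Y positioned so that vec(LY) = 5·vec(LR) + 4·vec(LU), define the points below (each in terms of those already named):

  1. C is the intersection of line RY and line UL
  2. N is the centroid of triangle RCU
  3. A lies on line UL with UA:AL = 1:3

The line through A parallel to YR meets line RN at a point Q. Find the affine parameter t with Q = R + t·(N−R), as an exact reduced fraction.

Choose coordinates L = (0, 0), R = (1, 0), U = (0, 1), Y = (5, 4).
1. C is the intersection of line RY and line UL ⇒ C = (0, -1)
2. N is the centroid of triangle RCU ⇒ N = (1/3, 0)
3. A lies on line UL with UA:AL = 1:3 ⇒ A = (0, 3/4)
through A parallel to YR: direction (-4, -4); meets RN at Q = (-3/4, 0)
Q = R + t·(N−R) with t = 21/8

t = 21/8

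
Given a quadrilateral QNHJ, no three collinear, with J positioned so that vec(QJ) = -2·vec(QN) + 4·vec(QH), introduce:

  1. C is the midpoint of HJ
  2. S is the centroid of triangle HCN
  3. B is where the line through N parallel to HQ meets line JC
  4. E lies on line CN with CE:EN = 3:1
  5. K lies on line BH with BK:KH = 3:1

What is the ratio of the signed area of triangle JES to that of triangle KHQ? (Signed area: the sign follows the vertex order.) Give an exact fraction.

[JES]:[KHQ] = -4/3

Work in coordinates with Q = (0, 0), N = (1, 0), H = (0, 1), J = (-2, 4).
1. C is the midpoint of HJ ⇒ C = (-1, 5/2)
2. S is the centroid of triangle HCN ⇒ S = (0, 7/6)
3. B is where the line through N parallel to HQ meets line JC ⇒ B = (1, -1/2)
4. E lies on line CN with CE:EN = 3:1 ⇒ E = (1/2, 5/8)
5. K lies on line BH with BK:KH = 3:1 ⇒ K = (1/4, 5/8)
2·[JES] = -1/3, 2·[KHQ] = 1/4
[JES]:[KHQ] = -1/3:1/4 = -4/3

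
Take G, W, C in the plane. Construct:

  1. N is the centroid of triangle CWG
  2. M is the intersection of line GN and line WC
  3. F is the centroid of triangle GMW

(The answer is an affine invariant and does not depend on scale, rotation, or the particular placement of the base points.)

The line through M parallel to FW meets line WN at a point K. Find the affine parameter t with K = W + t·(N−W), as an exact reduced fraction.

Work in coordinates with G = (0, 0), W = (1, 0), C = (0, 1).
1. N is the centroid of triangle CWG ⇒ N = (1/3, 1/3)
2. M is the intersection of line GN and line WC ⇒ M = (1/2, 1/2)
3. F is the centroid of triangle GMW ⇒ F = (1/2, 1/6)
through M parallel to FW: direction (1/2, -1/6); meets WN at K = (-1, 1)
K = W + t·(N−W) with t = 3

t = 3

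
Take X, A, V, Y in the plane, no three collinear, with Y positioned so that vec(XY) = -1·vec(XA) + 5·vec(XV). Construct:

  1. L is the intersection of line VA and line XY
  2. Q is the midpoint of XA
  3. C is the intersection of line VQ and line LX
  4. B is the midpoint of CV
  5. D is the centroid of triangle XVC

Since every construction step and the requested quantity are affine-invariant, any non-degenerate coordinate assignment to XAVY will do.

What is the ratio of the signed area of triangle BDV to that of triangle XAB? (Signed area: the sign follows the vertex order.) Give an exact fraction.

Assign X = (0, 0), A = (1, 0), V = (0, 1), Y = (-1, 5) — the answer is frame-independent, so this choice is without loss of generality.
1. L is the intersection of line VA and line XY ⇒ L = (-1/4, 5/4)
2. Q is the midpoint of XA ⇒ Q = (1/2, 0)
3. C is the intersection of line VQ and line LX ⇒ C = (-1/3, 5/3)
4. B is the midpoint of CV ⇒ B = (-1/6, 4/3)
5. D is the centroid of triangle XVC ⇒ D = (-1/9, 8/9)
2·[BDV] = 1/18, 2·[XAB] = 4/3
[BDV]:[XAB] = 1/18:4/3 = 1/24

[BDV]:[XAB] = 1/24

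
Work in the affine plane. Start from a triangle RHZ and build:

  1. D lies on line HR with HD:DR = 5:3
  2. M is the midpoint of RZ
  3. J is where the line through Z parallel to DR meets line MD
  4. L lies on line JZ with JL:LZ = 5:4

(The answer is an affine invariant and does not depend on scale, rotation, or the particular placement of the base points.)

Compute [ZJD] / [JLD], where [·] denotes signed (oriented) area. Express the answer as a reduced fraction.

[ZJD]:[JLD] = -9/5

Set R = (0, 0), H = (1, 0), Z = (0, 1); any affine frame gives the same invariant.
1. D lies on line HR with HD:DR = 5:3 ⇒ D = (3/8, 0)
2. M is the midpoint of RZ ⇒ M = (0, 1/2)
3. J is where the line through Z parallel to DR meets line MD ⇒ J = (-3/8, 1)
4. L lies on line JZ with JL:LZ = 5:4 ⇒ L = (-1/6, 1)
2·[ZJD] = 3/8, 2·[JLD] = -5/24
[ZJD]:[JLD] = 3/8:-5/24 = -9/5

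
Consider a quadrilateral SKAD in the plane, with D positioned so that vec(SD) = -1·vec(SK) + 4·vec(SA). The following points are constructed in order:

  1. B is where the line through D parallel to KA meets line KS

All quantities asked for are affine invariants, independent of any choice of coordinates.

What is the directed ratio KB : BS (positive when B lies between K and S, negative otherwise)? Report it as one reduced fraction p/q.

KB:BS = -2/3

Assign S = (0, 0), K = (1, 0), A = (0, 1), D = (-1, 4) — the answer is frame-independent, so this choice is without loss of generality.
1. B is where the line through D parallel to KA meets line KS ⇒ B = (3, 0)
B = K + t·(S−K) with t = -2, so KB:BS = t:(1−t) = -2:3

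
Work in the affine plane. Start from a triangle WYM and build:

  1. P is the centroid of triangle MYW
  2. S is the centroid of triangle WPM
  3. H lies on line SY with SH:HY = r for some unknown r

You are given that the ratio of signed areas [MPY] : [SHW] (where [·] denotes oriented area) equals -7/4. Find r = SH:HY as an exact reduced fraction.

Work in coordinates with W = (0, 0), Y = (1, 0), M = (0, 1).
1. P is the centroid of triangle MYW ⇒ P = (1/3, 1/3)
2. S is the centroid of triangle WPM ⇒ S = (1/9, 4/9)
3. With SH:HY = r, write λ = r/(r+1) so H = S + λ·(Y−S); H is affine-linear in λ
Every point depending on H is an affine combination of H and λ-independent points, so each such coordinate is linear in λ; the λ² term in each signed area is a multiple of (Y−S)×(Y−S) = 0, so 2·[MPY] and 2·[SHW] are each linear in λ. Evaluating at λ=0 and λ=1:
  2·[MPY] = 1/3,   2·[SHW] = -4/9·λ
So [MPY]:[SHW] = (1/3) / (-4/9·λ). Setting this equal to -7/4:
  1/3 = -7/4·(-4/9·λ)  ⇒  λ = 3/7
Then r = λ/(1−λ) = (3/7)/(4/7) = 3/4. Check: with r = 3/4, H = (31/63, 16/63) and [MPY]:[SHW] = -7/4 as required.

r = 3/4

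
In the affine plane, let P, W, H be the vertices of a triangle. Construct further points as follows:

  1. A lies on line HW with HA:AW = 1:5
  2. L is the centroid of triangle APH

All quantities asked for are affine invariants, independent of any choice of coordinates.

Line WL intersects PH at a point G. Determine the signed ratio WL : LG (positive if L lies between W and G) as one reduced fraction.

WL:LG = 17

Set P = (0, 0), W = (1, 0), H = (0, 1); any affine frame gives the same invariant.
1. A lies on line HW with HA:AW = 1:5 ⇒ A = (1/6, 5/6)
2. L is the centroid of triangle APH ⇒ L = (1/18, 11/18)
line WL meets PH at G = (0, 11/17)
L = W + t·(G−W) with t = 17/18, so WL:LG = 17/18:1/18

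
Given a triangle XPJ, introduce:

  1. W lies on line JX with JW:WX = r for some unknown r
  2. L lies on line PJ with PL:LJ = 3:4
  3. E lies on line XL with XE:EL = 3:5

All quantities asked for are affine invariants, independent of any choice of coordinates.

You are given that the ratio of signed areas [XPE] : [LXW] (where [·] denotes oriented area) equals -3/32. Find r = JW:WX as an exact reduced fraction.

Assign X = (0, 0), P = (1, 0), J = (0, 1) — the answer is frame-independent, so this choice is without loss of generality.
1. With JW:WX = r, write λ = r/(r+1) so W = J + λ·(X−J); W is affine-linear in λ
2. L lies on line PJ with PL:LJ = 3:4 ⇒ L = (4/7, 3/7)
3. E lies on line XL with XE:EL = 3:5 ⇒ E = (3/14, 9/56)
Every point depending on W is an affine combination of W and λ-independent points, so each such coordinate is linear in λ; the λ² term in each signed area is a multiple of (X−J)×(X−J) = 0, so 2·[XPE] and 2·[LXW] are each linear in λ. Evaluating at λ=0 and λ=1:
  2·[XPE] = 9/56,   2·[LXW] = 4/7·λ − 4/7
So [XPE]:[LXW] = (9/56) / (4/7·λ − 4/7). Setting this equal to -3/32:
  9/56 = -3/32·(4/7·λ − 4/7)  ⇒  λ = -2
Then r = λ/(1−λ) = (-2)/(3) = -2/3. Check: with r = -2/3, W = (0, 3) and [XPE]:[LXW] = -3/32 as required.

r = -2/3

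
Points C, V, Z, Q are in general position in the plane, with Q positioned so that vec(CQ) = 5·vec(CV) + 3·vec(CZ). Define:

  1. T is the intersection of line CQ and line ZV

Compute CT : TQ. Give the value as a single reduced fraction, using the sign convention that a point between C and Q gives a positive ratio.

Assign C = (0, 0), V = (1, 0), Z = (0, 1), Q = (5, 3) — the answer is frame-independent, so this choice is without loss of generality.
1. T is the intersection of line CQ and line ZV ⇒ T = (5/8, 3/8)
T = C + t·(Q−C) with t = 1/8, so CT:TQ = t:(1−t) = 1/8:7/8

CT:TQ = 1/7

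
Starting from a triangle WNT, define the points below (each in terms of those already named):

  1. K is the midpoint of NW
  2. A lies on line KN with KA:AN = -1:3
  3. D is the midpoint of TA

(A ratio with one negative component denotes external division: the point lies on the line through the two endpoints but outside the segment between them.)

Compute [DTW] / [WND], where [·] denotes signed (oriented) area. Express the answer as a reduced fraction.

[DTW]:[WND] = 1/4

Assign W = (0, 0), N = (1, 0), T = (0, 1) — the answer is frame-independent, so this choice is without loss of generality.
1. K is the midpoint of NW ⇒ K = (1/2, 0)
2. A lies on line KN with KA:AN = -1:3 ⇒ A = (1/4, 0)
3. D is the midpoint of TA ⇒ D = (1/8, 1/2)
2·[DTW] = 1/8, 2·[WND] = 1/2
[DTW]:[WND] = 1/8:1/2 = 1/4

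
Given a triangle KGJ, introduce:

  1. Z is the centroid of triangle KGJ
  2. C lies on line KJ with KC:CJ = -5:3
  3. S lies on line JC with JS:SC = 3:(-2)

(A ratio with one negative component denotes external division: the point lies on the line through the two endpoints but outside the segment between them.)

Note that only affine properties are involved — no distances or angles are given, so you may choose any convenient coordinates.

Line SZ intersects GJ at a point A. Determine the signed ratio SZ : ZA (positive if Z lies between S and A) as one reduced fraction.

Set K = (0, 0), G = (1, 0), J = (0, 1); any affine frame gives the same invariant.
1. Z is the centroid of triangle KGJ ⇒ Z = (1/3, 1/3)
2. C lies on line KJ with KC:CJ = -5:3 ⇒ C = (0, 5/2)
3. S lies on line JC with JS:SC = 3:(-2) ⇒ S = (0, 11/2)
line SZ meets GJ at A = (9/29, 20/29)
Z = S + t·(A−S) with t = 29/27, so SZ:ZA = 29/27:-2/27

SZ:ZA = -29/2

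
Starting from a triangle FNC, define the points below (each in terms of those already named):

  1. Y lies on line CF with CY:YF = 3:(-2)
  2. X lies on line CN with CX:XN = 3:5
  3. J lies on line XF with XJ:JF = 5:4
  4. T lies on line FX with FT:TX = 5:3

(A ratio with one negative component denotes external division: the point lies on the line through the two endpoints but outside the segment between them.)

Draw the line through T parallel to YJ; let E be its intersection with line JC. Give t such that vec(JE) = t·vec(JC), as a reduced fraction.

t = -13/48

Work in coordinates with F = (0, 0), N = (1, 0), C = (0, 1).
1. Y lies on line CF with CY:YF = 3:(-2) ⇒ Y = (0, -2)
2. X lies on line CN with CX:XN = 3:5 ⇒ X = (3/8, 5/8)
3. J lies on line XF with XJ:JF = 5:4 ⇒ J = (1/6, 5/18)
4. T lies on line FX with FT:TX = 5:3 ⇒ T = (15/64, 25/64)
through T parallel to YJ: direction (1/6, 41/18); meets JC at E = (61/288, 71/864)
E = J + t·(C−J) with t = -13/48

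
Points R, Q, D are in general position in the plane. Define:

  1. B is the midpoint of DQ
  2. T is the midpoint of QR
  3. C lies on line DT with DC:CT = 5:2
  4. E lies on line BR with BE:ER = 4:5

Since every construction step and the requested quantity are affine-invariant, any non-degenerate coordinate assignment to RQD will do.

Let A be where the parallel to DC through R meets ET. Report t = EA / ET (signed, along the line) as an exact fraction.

t = -5

Set R = (0, 0), Q = (1, 0), D = (0, 1); any affine frame gives the same invariant.
1. B is the midpoint of DQ ⇒ B = (1/2, 1/2)
2. T is the midpoint of QR ⇒ T = (1/2, 0)
3. C lies on line DT with DC:CT = 5:2 ⇒ C = (5/14, 2/7)
4. E lies on line BR with BE:ER = 4:5 ⇒ E = (5/18, 5/18)
through R parallel to DC: direction (5/14, -5/7); meets ET at A = (-5/6, 5/3)
A = E + t·(T−E) with t = -5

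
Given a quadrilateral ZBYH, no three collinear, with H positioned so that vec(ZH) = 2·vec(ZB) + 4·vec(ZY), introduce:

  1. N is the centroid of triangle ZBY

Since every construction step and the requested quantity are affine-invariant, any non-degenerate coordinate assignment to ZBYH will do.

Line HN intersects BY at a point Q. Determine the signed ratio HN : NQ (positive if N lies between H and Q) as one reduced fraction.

HN:NQ = -16

Set Z = (0, 0), B = (1, 0), Y = (0, 1), H = (2, 4); any affine frame gives the same invariant.
1. N is the centroid of triangle ZBY ⇒ N = (1/3, 1/3)
line HN meets BY at Q = (7/16, 9/16)
N = H + t·(Q−H) with t = 16/15, so HN:NQ = 16/15:-1/15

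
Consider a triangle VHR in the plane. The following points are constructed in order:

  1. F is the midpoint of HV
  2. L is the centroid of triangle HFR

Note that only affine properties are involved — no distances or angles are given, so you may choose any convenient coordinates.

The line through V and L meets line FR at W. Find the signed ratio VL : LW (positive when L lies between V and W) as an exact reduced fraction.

VL:LW = -4

Choose coordinates V = (0, 0), H = (1, 0), R = (0, 1).
1. F is the midpoint of HV ⇒ F = (1/2, 0)
2. L is the centroid of triangle HFR ⇒ L = (1/2, 1/3)
line VL meets FR at W = (3/8, 1/4)
L = V + t·(W−V) with t = 4/3, so VL:LW = 4/3:-1/3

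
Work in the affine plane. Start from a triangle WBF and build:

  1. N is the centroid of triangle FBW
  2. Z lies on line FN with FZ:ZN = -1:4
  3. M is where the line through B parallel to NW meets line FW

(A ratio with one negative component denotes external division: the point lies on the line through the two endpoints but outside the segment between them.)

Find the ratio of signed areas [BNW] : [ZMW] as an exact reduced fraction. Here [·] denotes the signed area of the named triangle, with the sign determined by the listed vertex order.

[BNW]:[ZMW] = 3

Choose coordinates W = (0, 0), B = (1, 0), F = (0, 1).
1. N is the centroid of triangle FBW ⇒ N = (1/3, 1/3)
2. Z lies on line FN with FZ:ZN = -1:4 ⇒ Z = (-1/9, 11/9)
3. M is where the line through B parallel to NW meets line FW ⇒ M = (0, -1)
2·[BNW] = 1/3, 2·[ZMW] = 1/9
[BNW]:[ZMW] = 1/3:1/9 = 3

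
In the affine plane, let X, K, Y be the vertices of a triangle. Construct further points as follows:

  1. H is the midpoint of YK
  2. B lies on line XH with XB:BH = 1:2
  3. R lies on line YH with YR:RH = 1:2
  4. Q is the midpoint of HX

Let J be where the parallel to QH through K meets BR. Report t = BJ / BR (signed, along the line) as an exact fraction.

t = -3/2

Work in coordinates with X = (0, 0), K = (1, 0), Y = (0, 1).
1. H is the midpoint of YK ⇒ H = (1/2, 1/2)
2. B lies on line XH with XB:BH = 1:2 ⇒ B = (1/6, 1/6)
3. R lies on line YH with YR:RH = 1:2 ⇒ R = (1/6, 5/6)
4. Q is the midpoint of HX ⇒ Q = (1/4, 1/4)
through K parallel to QH: direction (1/4, 1/4); meets BR at J = (1/6, -5/6)
J = B + t·(R−B) with t = -3/2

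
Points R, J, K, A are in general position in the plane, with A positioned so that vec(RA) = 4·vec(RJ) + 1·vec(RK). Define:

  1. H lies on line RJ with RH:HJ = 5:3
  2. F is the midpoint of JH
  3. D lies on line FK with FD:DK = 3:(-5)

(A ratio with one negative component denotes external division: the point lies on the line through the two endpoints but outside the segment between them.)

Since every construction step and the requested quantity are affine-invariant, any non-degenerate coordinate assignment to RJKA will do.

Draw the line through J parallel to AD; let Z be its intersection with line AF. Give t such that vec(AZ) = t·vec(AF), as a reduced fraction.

t = 59/64

Work in coordinates with R = (0, 0), J = (1, 0), K = (0, 1), A = (4, 1).
1. H lies on line RJ with RH:HJ = 5:3 ⇒ H = (5/8, 0)
2. F is the midpoint of JH ⇒ F = (13/16, 0)
3. D lies on line FK with FD:DK = 3:(-5) ⇒ D = (65/32, -3/2)
through J parallel to AD: direction (-63/32, -5/2); meets AF at Z = (1087/1024, 5/64)
Z = A + t·(F−A) with t = 59/64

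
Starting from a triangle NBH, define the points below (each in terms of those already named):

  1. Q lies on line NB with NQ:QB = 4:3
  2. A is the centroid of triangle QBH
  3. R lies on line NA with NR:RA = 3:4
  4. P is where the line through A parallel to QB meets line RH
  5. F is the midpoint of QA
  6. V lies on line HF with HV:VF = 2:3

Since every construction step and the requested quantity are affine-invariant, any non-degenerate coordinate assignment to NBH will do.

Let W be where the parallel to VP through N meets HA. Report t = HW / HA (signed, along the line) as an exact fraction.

t = 42/193

Set N = (0, 0), B = (1, 0), H = (0, 1); any affine frame gives the same invariant.
1. Q lies on line NB with NQ:QB = 4:3 ⇒ Q = (4/7, 0)
2. A is the centroid of triangle QBH ⇒ A = (11/21, 1/3)
3. R lies on line NA with NR:RA = 3:4 ⇒ R = (11/49, 1/7)
4. P is where the line through A parallel to QB meets line RH ⇒ P = (11/63, 1/3)
5. F is the midpoint of QA ⇒ F = (23/42, 1/6)
6. V lies on line HF with HV:VF = 2:3 ⇒ V = (23/105, 2/3)
through N parallel to VP: direction (-2/45, -1/3); meets HA at W = (22/193, 165/193)
W = H + t·(A−H) with t = 42/193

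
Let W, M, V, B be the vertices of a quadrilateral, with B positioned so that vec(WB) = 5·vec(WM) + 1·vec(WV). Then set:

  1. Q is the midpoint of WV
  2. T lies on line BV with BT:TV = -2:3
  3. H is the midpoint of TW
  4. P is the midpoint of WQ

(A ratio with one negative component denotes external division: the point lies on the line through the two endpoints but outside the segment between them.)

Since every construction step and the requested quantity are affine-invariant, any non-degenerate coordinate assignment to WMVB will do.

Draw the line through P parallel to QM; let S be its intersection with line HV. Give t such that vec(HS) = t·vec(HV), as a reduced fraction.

t = 16/13

Choose coordinates W = (0, 0), M = (1, 0), V = (0, 1), B = (5, 1).
1. Q is the midpoint of WV ⇒ Q = (0, 1/2)
2. T lies on line BV with BT:TV = -2:3 ⇒ T = (15, 1)
3. H is the midpoint of TW ⇒ H = (15/2, 1/2)
4. P is the midpoint of WQ ⇒ P = (0, 1/4)
through P parallel to QM: direction (1, -1/2); meets HV at S = (-45/26, 29/26)
S = H + t·(V−H) with t = 16/13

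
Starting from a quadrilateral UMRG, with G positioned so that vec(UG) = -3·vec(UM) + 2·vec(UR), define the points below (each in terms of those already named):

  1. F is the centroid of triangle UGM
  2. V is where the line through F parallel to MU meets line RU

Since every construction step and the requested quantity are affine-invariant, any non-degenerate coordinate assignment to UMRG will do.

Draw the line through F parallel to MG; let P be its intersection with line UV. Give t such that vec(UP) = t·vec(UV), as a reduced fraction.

Choose coordinates U = (0, 0), M = (1, 0), R = (0, 1), G = (-3, 2).
1. F is the centroid of triangle UGM ⇒ F = (-2/3, 2/3)
2. V is where the line through F parallel to MU meets line RU ⇒ V = (0, 2/3)
through F parallel to MG: direction (-4, 2); meets UV at P = (0, 1/3)
P = U + t·(V−U) with t = 1/2

t = 1/2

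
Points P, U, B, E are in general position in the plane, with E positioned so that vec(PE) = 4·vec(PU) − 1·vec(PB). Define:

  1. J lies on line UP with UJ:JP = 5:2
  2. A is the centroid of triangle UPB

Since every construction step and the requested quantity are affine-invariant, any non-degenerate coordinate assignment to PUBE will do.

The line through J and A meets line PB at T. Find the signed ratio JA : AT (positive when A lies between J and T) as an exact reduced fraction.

Set P = (0, 0), U = (1, 0), B = (0, 1), E = (4, -1); any affine frame gives the same invariant.
1. J lies on line UP with UJ:JP = 5:2 ⇒ J = (2/7, 0)
2. A is the centroid of triangle UPB ⇒ A = (1/3, 1/3)
line JA meets PB at T = (0, -2)
A = J + t·(T−J) with t = -1/6, so JA:AT = -1/6:7/6

JA:AT = -1/7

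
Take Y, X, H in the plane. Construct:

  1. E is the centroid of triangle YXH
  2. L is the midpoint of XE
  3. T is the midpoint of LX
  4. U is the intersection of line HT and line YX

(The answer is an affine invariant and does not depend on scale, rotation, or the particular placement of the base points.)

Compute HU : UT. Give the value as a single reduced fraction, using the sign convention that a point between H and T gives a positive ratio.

HU:UT = -12

Choose coordinates Y = (0, 0), X = (1, 0), H = (0, 1).
1. E is the centroid of triangle YXH ⇒ E = (1/3, 1/3)
2. L is the midpoint of XE ⇒ L = (2/3, 1/6)
3. T is the midpoint of LX ⇒ T = (5/6, 1/12)
4. U is the intersection of line HT and line YX ⇒ U = (10/11, 0)
U = H + t·(T−H) with t = 12/11, so HU:UT = t:(1−t) = 12/11:-1/11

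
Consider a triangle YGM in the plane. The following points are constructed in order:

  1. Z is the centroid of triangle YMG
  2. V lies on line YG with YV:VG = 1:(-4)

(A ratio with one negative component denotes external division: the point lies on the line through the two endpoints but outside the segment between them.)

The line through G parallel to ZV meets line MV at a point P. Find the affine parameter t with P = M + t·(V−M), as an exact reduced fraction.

Assign Y = (0, 0), G = (1, 0), M = (0, 1) — the answer is frame-independent, so this choice is without loss of generality.
1. Z is the centroid of triangle YMG ⇒ Z = (1/3, 1/3)
2. V lies on line YG with YV:VG = 1:(-4) ⇒ V = (-1/3, 0)
through G parallel to ZV: direction (-2/3, -1/3); meets MV at P = (-3/5, -4/5)
P = M + t·(V−M) with t = 9/5

t = 9/5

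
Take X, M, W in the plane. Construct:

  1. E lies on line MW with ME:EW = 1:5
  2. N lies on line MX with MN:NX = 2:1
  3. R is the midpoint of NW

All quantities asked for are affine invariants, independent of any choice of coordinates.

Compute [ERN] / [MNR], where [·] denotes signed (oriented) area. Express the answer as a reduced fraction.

[ERN]:[MNR] = -5/6

Assign X = (0, 0), M = (1, 0), W = (0, 1) — the answer is frame-independent, so this choice is without loss of generality.
1. E lies on line MW with ME:EW = 1:5 ⇒ E = (5/6, 1/6)
2. N lies on line MX with MN:NX = 2:1 ⇒ N = (1/3, 0)
3. R is the midpoint of NW ⇒ R = (1/6, 1/2)
2·[ERN] = 5/18, 2·[MNR] = -1/3
[ERN]:[MNR] = 5/18:-1/3 = -5/6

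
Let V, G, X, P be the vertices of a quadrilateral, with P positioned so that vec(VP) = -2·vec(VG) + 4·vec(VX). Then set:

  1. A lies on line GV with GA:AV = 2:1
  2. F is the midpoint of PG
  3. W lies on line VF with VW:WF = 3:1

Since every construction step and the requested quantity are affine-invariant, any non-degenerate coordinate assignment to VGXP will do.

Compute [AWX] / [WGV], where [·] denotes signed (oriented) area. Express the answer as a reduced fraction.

[AWX]:[WGV] = 5/36

Assign V = (0, 0), G = (1, 0), X = (0, 1), P = (-2, 4) — the answer is frame-independent, so this choice is without loss of generality.
1. A lies on line GV with GA:AV = 2:1 ⇒ A = (1/3, 0)
2. F is the midpoint of PG ⇒ F = (-1/2, 2)
3. W lies on line VF with VW:WF = 3:1 ⇒ W = (-3/8, 3/2)
2·[AWX] = -5/24, 2·[WGV] = -3/2
[AWX]:[WGV] = -5/24:-3/2 = 5/36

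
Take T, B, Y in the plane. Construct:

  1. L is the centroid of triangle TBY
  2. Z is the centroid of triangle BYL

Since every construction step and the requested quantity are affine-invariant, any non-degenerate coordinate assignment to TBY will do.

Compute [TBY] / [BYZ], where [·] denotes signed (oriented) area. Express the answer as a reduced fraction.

[TBY]:[BYZ] = 9

Work in coordinates with T = (0, 0), B = (1, 0), Y = (0, 1).
1. L is the centroid of triangle TBY ⇒ L = (1/3, 1/3)
2. Z is the centroid of triangle BYL ⇒ Z = (4/9, 4/9)
2·[TBY] = 1, 2·[BYZ] = 1/9
[TBY]:[BYZ] = 1:1/9 = 9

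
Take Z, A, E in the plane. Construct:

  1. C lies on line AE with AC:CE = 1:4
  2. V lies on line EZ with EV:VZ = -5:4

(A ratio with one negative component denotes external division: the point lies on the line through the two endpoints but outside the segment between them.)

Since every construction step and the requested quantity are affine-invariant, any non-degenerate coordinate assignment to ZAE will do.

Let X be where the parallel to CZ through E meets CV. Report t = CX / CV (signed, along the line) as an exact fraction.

Assign Z = (0, 0), A = (1, 0), E = (0, 1) — the answer is frame-independent, so this choice is without loss of generality.
1. C lies on line AE with AC:CE = 1:4 ⇒ C = (4/5, 1/5)
2. V lies on line EZ with EV:VZ = -5:4 ⇒ V = (0, -4)
through E parallel to CZ: direction (-4/5, -1/5); meets CV at X = (1, 5/4)
X = C + t·(V−C) with t = -1/4

t = -1/4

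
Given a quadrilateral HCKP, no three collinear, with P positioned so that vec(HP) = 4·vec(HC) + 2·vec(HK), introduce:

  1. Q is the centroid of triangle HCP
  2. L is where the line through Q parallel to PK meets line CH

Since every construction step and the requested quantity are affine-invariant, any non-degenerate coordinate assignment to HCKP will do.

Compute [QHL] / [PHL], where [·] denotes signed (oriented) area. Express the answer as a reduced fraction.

Choose coordinates H = (0, 0), C = (1, 0), K = (0, 1), P = (4, 2).
1. Q is the centroid of triangle HCP ⇒ Q = (5/3, 2/3)
2. L is where the line through Q parallel to PK meets line CH ⇒ L = (-1, 0)
2·[QHL] = -2/3, 2·[PHL] = -2
[QHL]:[PHL] = -2/3:-2 = 1/3

[QHL]:[PHL] = 1/3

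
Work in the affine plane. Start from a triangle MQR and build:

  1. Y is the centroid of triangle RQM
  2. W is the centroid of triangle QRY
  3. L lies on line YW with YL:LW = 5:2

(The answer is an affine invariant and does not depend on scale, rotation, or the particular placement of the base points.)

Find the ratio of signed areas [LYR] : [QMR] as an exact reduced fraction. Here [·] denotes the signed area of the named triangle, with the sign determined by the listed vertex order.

Choose coordinates M = (0, 0), Q = (1, 0), R = (0, 1).
1. Y is the centroid of triangle RQM ⇒ Y = (1/3, 1/3)
2. W is the centroid of triangle QRY ⇒ W = (4/9, 4/9)
3. L lies on line YW with YL:LW = 5:2 ⇒ L = (26/63, 26/63)
2·[LYR] = -5/63, 2·[QMR] = -1
[LYR]:[QMR] = -5/63:-1 = 5/63

[LYR]:[QMR] = 5/63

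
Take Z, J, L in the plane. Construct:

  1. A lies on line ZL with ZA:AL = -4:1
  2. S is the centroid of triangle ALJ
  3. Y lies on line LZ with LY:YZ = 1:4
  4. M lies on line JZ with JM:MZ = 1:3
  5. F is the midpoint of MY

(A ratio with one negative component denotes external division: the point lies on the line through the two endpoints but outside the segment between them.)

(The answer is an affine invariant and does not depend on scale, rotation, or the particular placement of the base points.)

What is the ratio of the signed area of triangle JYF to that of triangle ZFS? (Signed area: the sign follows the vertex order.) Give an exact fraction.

[JYF]:[ZFS] = 12/19

Work in coordinates with Z = (0, 0), J = (1, 0), L = (0, 1).
1. A lies on line ZL with ZA:AL = -4:1 ⇒ A = (0, 4/3)
2. S is the centroid of triangle ALJ ⇒ S = (1/3, 7/9)
3. Y lies on line LZ with LY:YZ = 1:4 ⇒ Y = (0, 4/5)
4. M lies on line JZ with JM:MZ = 1:3 ⇒ M = (3/4, 0)
5. F is the midpoint of MY ⇒ F = (3/8, 2/5)
2·[JYF] = 1/10, 2·[ZFS] = 19/120
[JYF]:[ZFS] = 1/10:19/120 = 12/19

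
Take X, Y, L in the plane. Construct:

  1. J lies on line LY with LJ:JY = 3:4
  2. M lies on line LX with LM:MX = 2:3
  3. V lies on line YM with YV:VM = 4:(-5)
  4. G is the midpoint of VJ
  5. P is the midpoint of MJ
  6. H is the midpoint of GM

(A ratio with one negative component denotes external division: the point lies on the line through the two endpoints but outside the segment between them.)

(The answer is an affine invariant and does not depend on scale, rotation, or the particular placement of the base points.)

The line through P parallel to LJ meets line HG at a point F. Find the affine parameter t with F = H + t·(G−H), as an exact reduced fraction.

Set X = (0, 0), Y = (1, 0), L = (0, 1); any affine frame gives the same invariant.
1. J lies on line LY with LJ:JY = 3:4 ⇒ J = (3/7, 4/7)
2. M lies on line LX with LM:MX = 2:3 ⇒ M = (0, 3/5)
3. V lies on line YM with YV:VM = 4:(-5) ⇒ V = (5, -12/5)
4. G is the midpoint of VJ ⇒ G = (19/7, -32/35)
5. P is the midpoint of MJ ⇒ P = (3/14, 41/70)
6. H is the midpoint of GM ⇒ H = (19/14, -11/70)
through P parallel to LJ: direction (3/7, -3/7); meets HG at F = (19/42, 73/210)
F = H + t·(G−H) with t = -2/3

t = -2/3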